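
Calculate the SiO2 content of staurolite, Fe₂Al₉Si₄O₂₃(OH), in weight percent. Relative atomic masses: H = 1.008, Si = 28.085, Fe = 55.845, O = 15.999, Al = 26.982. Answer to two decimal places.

28.21 wt%

Molar mass of Fe₂Al₉Si₄O₂₃(OH) = 2·55.845 + 9·26.982 + 4·28.085 + 24·15.999 + 1·1.008 = 851.852 g/mol.
Each formula unit contains 4 Si, equivalent to 4/1 = 4.0000 mol SiO2.
M(SiO2) = 1×28.085 + 2×15.999 = 60.083 g/mol.
Mass of SiO2 per formula unit = 4.0000 × 60.083 = 240.332 g.
SiO2 wt% = 240.332 / 851.852 × 100 = 28.21%.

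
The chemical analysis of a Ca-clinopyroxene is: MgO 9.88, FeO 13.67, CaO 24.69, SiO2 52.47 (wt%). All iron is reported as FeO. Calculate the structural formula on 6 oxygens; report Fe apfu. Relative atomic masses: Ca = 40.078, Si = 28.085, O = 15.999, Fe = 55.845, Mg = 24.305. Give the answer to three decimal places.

MgO (M=40.304): mol = 0.24514; Mg = 0.24514, O = 0.24514.
FeO (M=71.844): mol = 0.19027; Fe = 0.19027, O = 0.19027.
CaO (M=56.077): mol = 0.44029; Ca = 0.44029, O = 0.44029.
SiO2 (M=60.083): mol = 0.87329; Si = 0.87329, O = 1.74658.
ΣO = 2.62228; factor = 6/ΣO = 2.28809.
Fe apfu = 0.19027 × 2.28809 = 0.435.

0.435 Fe apfu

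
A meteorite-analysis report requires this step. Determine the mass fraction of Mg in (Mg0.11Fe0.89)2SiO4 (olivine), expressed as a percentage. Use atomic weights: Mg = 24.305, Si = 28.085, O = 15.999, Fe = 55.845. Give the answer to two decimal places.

Molar mass of (Mg0.11Fe0.89)2SiO4: 0.22*24.305 + 1.78*55.845 + 1*28.085 + 4*15.999 = 196.832 g/mol.
Mass of Mg per formula unit: 0.22 × 24.305 = 5.347 g.
Weight fraction Mg = 5.347 / 196.832 = 0.0272.

2.72 wt%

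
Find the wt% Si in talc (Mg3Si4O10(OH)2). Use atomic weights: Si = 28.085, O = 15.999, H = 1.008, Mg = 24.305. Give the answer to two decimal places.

Formula mass = 3·24.305 + 4·28.085 + 12·15.999 + 2·1.008 = 379.259 g/mol, of which 112.340 g is Si.
So Si makes up 112.340/379.259 = 0.2962 of the mass, i.e. 29.62%.

29.62 mass %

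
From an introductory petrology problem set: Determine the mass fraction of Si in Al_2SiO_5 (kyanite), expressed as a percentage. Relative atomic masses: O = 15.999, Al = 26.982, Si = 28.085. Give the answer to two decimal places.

Molar mass of Al_2SiO_5: 2·26.982 + 1·28.085 + 5·15.999 = 162.044 g/mol.
Mass of Si per formula unit: 1 × 28.085 = 28.085 g.
Weight fraction Si = 28.085 / 162.044 = 0.1733.

17.33 wt%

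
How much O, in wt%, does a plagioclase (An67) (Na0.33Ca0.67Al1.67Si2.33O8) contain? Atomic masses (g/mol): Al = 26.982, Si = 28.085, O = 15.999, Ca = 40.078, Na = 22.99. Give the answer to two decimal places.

46.90 wt%

Formula mass = 0.33×22.99 + 0.67×40.078 + 1.67×26.982 + 2.33×28.085 + 8×15.999 = 272.929 g/mol, of which 127.992 g is O.
So O makes up 127.992/272.929 = 0.4690 of the mass, i.e. 46.90%.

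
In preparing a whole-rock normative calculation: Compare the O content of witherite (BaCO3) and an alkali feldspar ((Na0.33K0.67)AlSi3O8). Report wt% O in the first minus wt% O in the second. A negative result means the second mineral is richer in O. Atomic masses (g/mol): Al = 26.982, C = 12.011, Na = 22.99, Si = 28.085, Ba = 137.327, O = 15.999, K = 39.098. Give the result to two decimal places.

-22.56 percentage points

First mineral: 47.997 g O in 197.335 g formula = 24.32 wt% O.
Second mineral: 127.992 g O in 273.011 g formula = 46.88 wt% O.
24.32% − 46.88% gives a difference of -22.56 percentage points.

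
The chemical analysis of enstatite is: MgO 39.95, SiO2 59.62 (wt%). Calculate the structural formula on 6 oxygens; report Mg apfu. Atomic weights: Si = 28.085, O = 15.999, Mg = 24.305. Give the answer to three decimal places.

1.999 Mg apfu

MgO (M=40.304): mol = 0.99122; Mg = 0.99122, O = 0.99122.
SiO2 (M=60.083): mol = 0.99229; Si = 0.99229, O = 1.98458.
ΣO = 2.97580; factor = 6/ΣO = 2.01626.
Mg apfu = 0.99122 × 2.01626 = 1.999.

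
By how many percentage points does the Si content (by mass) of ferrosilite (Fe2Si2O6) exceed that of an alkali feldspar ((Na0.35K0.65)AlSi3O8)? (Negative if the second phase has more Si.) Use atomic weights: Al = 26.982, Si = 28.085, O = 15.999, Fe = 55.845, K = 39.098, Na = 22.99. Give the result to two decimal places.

M(Fe2Si2O6) = 263.854 g/mol, so wt% Si = 56.170/263.854 × 100 = 21.29%.
M((Na0.35K0.65)AlSi3O8) = 272.689 g/mol, so wt% Si = 84.255/272.689 × 100 = 30.90%.
21.29 − 30.90 = -9.61 pp.

-9.61 percentage points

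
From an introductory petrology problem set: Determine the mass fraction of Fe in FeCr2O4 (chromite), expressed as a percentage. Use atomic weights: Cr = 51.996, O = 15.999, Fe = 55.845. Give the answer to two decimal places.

Molar mass of FeCr2O4: 1*55.845 + 2*51.996 + 4*15.999 = 223.833 g/mol.
Mass of Fe per formula unit: 1 × 55.845 = 55.845 g.
Weight fraction Fe = 55.845 / 223.833 = 0.2495.

24.95 mass %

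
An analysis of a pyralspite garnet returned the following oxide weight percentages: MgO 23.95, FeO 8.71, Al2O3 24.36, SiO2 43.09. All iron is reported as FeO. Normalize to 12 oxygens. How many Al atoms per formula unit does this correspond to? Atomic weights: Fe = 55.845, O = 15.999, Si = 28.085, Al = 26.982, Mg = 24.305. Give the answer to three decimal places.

2.000 Al apfu

MgO: 23.95/40.304 = 0.59423 mol → 0.59423 mol Mg, 0.59423 mol O.
FeO: 8.71/71.844 = 0.12123 mol → 0.12123 mol Fe, 0.12123 mol O.
Al2O3: 24.36/101.961 = 0.23891 mol → 0.47782 mol Al, 0.71673 mol O.
SiO2: 43.09/60.083 = 0.71717 mol → 0.71717 mol Si, 1.43434 mol O.
Total oxygen = 2.86653 mol. Normalization factor = 12/2.86653 = 4.18625.
Al per 12 O = 0.47782 × 4.18625 = 2.000.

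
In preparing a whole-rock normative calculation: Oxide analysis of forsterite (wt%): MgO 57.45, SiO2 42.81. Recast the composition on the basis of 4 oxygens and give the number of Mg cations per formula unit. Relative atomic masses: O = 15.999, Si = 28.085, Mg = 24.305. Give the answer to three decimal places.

MgO (M=40.304): mol = 1.42542; Mg = 1.42542, O = 1.42542.
SiO2 (M=60.083): mol = 0.71251; Si = 0.71251, O = 1.42502.
ΣO = 2.85044; factor = 4/ΣO = 1.40329.
Mg apfu = 1.42542 × 1.40329 = 2.000.

2.000 Mg apfu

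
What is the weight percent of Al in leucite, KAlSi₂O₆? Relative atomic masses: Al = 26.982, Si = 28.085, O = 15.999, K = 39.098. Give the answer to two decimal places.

Molar mass of KAlSi₂O₆: 1×39.098 + 1×26.982 + 2×28.085 + 6×15.999 = 218.244 g/mol.
Mass of Al per formula unit: 1 × 26.982 = 26.982 g.
Weight fraction Al = 26.982 / 218.244 = 0.1236.

12.36 wt%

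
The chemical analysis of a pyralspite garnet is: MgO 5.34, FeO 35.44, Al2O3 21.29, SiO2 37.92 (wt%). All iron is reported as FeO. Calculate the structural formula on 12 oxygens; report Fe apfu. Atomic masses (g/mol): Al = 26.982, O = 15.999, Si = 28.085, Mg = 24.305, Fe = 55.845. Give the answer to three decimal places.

MgO: 5.34/40.304 = 0.13249 mol → 0.13249 mol Mg, 0.13249 mol O.
FeO: 35.44/71.844 = 0.49329 mol → 0.49329 mol Fe, 0.49329 mol O.
Al2O3: 21.29/101.961 = 0.20881 mol → 0.41762 mol Al, 0.62643 mol O.
SiO2: 37.92/60.083 = 0.63113 mol → 0.63113 mol Si, 1.26226 mol O.
Total oxygen = 2.51447 mol. Normalization factor = 12/2.51447 = 4.77238.
Fe per 12 O = 0.49329 × 4.77238 = 2.354.

2.354 Fe apfu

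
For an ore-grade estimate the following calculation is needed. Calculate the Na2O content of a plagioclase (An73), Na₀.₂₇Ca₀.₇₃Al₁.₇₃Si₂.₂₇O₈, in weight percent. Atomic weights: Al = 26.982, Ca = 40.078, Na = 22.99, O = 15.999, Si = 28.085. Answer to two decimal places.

3.05 wt%

Formula mass = 273.888 g/mol.
0.27 Na → 0.1350 mol Na2O per formula unit; M(Na2O) = 61.979, so Na2O mass = 8.367 g.
8.367/273.888 × 100 = 3.05 wt%.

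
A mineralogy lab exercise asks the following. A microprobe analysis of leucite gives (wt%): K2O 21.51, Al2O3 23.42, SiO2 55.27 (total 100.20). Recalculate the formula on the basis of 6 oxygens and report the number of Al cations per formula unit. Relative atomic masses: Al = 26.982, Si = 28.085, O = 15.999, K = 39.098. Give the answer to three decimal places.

1.000 Al apfu

21.51 wt% K2O ÷ 94.195 g/mol = 0.22836 mol, giving 0.45672 K and 0.22836 O.
23.42 wt% Al2O3 ÷ 101.961 g/mol = 0.22970 mol, giving 0.45940 Al and 0.68910 O.
55.27 wt% SiO2 ÷ 60.083 g/mol = 0.91989 mol, giving 0.91989 Si and 1.83978 O.
Oxygen sums to 2.75724; scaling by 6/2.75724 = 2.17609 puts the formula on 6 O.
Al: 0.45940 × 2.17609 = 1.000 atoms per formula unit.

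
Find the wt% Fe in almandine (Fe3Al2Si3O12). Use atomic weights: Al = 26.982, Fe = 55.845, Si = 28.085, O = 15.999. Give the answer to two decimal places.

33.66 mass %

Molar mass of Fe3Al2Si3O12: 3×55.845 + 2×26.982 + 3×28.085 + 12×15.999 = 497.742 g/mol.
Mass of Fe per formula unit: 3 × 55.845 = 167.535 g.
Weight fraction Fe = 167.535 / 497.742 = 0.3366.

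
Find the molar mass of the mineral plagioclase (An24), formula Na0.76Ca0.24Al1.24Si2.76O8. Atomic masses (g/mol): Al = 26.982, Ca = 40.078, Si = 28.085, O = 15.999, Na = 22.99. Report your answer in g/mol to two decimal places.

266.06 g/mol

M = 0.76×22.99 + 0.24×40.078 + 1.24×26.982 + 2.76×28.085 + 8×15.999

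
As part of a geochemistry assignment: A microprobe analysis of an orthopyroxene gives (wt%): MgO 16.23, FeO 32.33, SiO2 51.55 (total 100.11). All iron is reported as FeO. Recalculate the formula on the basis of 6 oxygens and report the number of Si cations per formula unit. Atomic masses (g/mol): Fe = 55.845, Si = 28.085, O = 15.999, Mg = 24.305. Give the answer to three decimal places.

2.004 Si apfu

16.23 wt% MgO ÷ 40.304 g/mol = 0.40269 mol, giving 0.40269 Mg and 0.40269 O.
32.33 wt% FeO ÷ 71.844 g/mol = 0.45000 mol, giving 0.45000 Fe and 0.45000 O.
51.55 wt% SiO2 ÷ 60.083 g/mol = 0.85798 mol, giving 0.85798 Si and 1.71596 O.
Oxygen sums to 2.56865; scaling by 6/2.56865 = 2.33586 puts the formula on 6 O.
Si: 0.85798 × 2.33586 = 2.004 atoms per formula unit.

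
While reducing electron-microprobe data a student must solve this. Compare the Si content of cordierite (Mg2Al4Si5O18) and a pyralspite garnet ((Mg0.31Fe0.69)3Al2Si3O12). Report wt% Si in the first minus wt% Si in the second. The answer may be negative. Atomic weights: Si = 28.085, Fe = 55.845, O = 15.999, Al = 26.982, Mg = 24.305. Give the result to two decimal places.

M(Mg2Al4Si5O18) = 584.945 g/mol, so wt% Si = 140.425/584.945 × 100 = 24.01%.
M((Mg0.31Fe0.69)3Al2Si3O12) = 468.410 g/mol, so wt% Si = 84.255/468.410 × 100 = 17.99%.
24.01 − 17.99 = 6.02 pp.

6.02 percentage points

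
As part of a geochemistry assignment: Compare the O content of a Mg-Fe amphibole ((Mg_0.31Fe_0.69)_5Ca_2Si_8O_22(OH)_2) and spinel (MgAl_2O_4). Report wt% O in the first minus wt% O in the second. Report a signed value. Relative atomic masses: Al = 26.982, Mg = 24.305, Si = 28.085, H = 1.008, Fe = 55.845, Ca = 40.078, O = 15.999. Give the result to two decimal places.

M((Mg_0.31Fe_0.69)_5Ca_2Si_8O_22(OH)_2) = 921.166 g/mol, so wt% O = 383.976/921.166 × 100 = 41.68%.
M(MgAl_2O_4) = 142.265 g/mol, so wt% O = 63.996/142.265 × 100 = 44.98%.
41.68 − 44.98 = -3.30 pp.

-3.30 percentage points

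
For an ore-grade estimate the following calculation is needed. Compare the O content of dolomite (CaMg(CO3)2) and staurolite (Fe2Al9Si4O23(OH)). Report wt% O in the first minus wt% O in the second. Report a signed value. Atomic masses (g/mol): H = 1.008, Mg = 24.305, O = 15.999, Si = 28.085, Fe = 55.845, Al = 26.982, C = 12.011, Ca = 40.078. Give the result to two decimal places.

6.98 percentage points

O in CaMg(CO3)2: molar mass 184.399 g/mol; 6×15.999 = 95.994 g → 52.06 wt%.
O in Fe2Al9Si4O23(OH): molar mass 851.852 g/mol; 24×15.999 = 383.976 g → 45.08 wt%.
Difference = 52.06 − 45.08 = 6.98 percentage points.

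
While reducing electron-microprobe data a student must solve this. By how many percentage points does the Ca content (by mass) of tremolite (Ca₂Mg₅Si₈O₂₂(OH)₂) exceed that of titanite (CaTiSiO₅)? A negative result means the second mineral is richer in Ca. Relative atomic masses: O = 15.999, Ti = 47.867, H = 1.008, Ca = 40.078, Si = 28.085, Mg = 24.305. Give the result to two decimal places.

Ca in Ca₂Mg₅Si₈O₂₂(OH)₂: molar mass 812.353 g/mol; 2×40.078 = 80.156 g → 9.87 wt%.
Ca in CaTiSiO₅: molar mass 196.025 g/mol; 1×40.078 = 40.078 g → 20.45 wt%.
Difference = 9.87 − 20.45 = -10.58 percentage points.

-10.58 percentage points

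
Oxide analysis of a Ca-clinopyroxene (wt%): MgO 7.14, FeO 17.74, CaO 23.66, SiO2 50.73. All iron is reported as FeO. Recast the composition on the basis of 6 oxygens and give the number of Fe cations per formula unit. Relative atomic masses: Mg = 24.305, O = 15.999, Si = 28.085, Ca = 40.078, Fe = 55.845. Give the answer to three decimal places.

MgO (M=40.304): mol = 0.17715; Mg = 0.17715, O = 0.17715.
FeO (M=71.844): mol = 0.24692; Fe = 0.24692, O = 0.24692.
CaO (M=56.077): mol = 0.42192; Ca = 0.42192, O = 0.42192.
SiO2 (M=60.083): mol = 0.84433; Si = 0.84433, O = 1.68866.
ΣO = 2.53465; factor = 6/ΣO = 2.36719.
Fe apfu = 0.24692 × 2.36719 = 0.585.

0.585 Fe apfu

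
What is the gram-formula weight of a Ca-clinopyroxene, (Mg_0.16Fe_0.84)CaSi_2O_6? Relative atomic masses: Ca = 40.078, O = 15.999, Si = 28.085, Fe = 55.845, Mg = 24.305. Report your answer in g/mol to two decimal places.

243.04 g/mol

M = 0.16(24.305) + 0.84(55.845) + 1(40.078) + 2(28.085) + 6(15.999)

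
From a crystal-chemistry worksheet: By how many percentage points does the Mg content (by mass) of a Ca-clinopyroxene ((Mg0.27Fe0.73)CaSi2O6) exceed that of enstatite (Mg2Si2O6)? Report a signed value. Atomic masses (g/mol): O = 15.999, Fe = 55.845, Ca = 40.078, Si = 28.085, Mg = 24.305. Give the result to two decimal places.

First mineral: 6.562 g Mg in 239.571 g formula = 2.74 wt% Mg.
Second mineral: 48.610 g Mg in 200.774 g formula = 24.21 wt% Mg.
2.74% − 24.21% gives a difference of -21.47 percentage points.

-21.47 percentage points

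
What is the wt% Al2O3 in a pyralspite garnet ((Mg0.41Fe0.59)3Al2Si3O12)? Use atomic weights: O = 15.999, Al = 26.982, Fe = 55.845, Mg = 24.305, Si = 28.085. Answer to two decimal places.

M((Mg0.41Fe0.59)3Al2Si3O12) = 458.948 g/mol; M(Al2O3) = 101.961 g/mol.
Moles Al2O3 per formula unit = 2 Al ÷ 2 = 1.0000.
Al2O3 fraction = (1.0000 × 101.961) / 458.948 = 101.961/458.948 = 0.2222.

22.22 wt%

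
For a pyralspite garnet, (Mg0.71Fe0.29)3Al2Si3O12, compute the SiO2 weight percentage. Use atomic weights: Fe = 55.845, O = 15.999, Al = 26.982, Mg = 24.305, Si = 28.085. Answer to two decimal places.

M((Mg0.71Fe0.29)3Al2Si3O12) = 430.562 g/mol; M(SiO2) = 60.083 g/mol.
Moles SiO2 per formula unit = 3 Si ÷ 1 = 3.0000.
SiO2 fraction = (3.0000 × 60.083) / 430.562 = 180.249/430.562 = 0.4186.

41.86 wt%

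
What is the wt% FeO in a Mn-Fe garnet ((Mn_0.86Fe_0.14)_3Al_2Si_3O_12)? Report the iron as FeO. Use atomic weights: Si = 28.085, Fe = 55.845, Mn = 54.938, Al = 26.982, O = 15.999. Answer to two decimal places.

6.09 wt%

Molar mass of (Mn_0.86Fe_0.14)_3Al_2Si_3O_12 = 2.58·54.938 + 0.42·55.845 + 2·26.982 + 3·28.085 + 12·15.999 = 495.402 g/mol.
Each formula unit contains 0.42 Fe, equivalent to 0.42/1 = 0.4200 mol FeO.
M(FeO) = 1×55.845 + 1×15.999 = 71.844 g/mol.
Mass of FeO per formula unit = 0.4200 × 71.844 = 30.174 g.
FeO wt% = 30.174 / 495.402 × 100 = 6.09%.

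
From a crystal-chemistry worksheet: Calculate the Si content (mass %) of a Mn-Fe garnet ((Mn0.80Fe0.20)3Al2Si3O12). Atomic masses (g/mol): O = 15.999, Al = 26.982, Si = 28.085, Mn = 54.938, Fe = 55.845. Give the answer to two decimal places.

17.00 mass %

M((Mn0.80Fe0.20)3Al2Si3O12) = 495.565 g/mol.
Si contributes 3 × 28.085 = 84.255 g per mole.
84.255/495.565 = 0.1700 → 17.00%.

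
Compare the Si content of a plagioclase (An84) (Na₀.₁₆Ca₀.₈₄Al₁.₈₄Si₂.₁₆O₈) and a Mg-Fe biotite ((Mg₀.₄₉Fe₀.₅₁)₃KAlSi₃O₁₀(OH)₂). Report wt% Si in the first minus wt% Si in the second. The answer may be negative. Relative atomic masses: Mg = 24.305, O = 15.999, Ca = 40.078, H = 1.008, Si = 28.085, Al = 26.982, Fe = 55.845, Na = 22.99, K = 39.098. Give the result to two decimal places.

3.91 percentage points

Si in Na₀.₁₆Ca₀.₈₄Al₁.₈₄Si₂.₁₆O₈: molar mass 275.646 g/mol; 2.16×28.085 = 60.664 g → 22.01 wt%.
Si in (Mg₀.₄₉Fe₀.₅₁)₃KAlSi₃O₁₀(OH)₂: molar mass 465.510 g/mol; 3×28.085 = 84.255 g → 18.10 wt%.
Difference = 22.01 − 18.10 = 3.91 percentage points.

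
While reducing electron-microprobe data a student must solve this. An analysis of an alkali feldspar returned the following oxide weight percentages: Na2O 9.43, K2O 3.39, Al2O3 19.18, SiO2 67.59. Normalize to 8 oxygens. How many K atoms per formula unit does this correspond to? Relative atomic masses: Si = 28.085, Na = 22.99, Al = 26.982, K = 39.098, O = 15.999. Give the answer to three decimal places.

0.192 K apfu

Na2O (M=61.979): mol = 0.15215; Na = 0.30430, O = 0.15215.
K2O (M=94.195): mol = 0.03599; K = 0.07198, O = 0.03599.
Al2O3 (M=101.961): mol = 0.18811; Al = 0.37622, O = 0.56433.
SiO2 (M=60.083): mol = 1.12494; Si = 1.12494, O = 2.24988.
ΣO = 3.00235; factor = 8/ΣO = 2.66458.
K apfu = 0.07198 × 2.66458 = 0.192.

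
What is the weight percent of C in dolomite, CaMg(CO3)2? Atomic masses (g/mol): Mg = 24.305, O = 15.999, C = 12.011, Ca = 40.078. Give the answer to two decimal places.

13.03 weight percent

Formula mass = 1×40.078 + 1×24.305 + 2×12.011 + 6×15.999 = 184.399 g/mol, of which 24.022 g is C.
So C makes up 24.022/184.399 = 0.1303 of the mass, i.e. 13.03%.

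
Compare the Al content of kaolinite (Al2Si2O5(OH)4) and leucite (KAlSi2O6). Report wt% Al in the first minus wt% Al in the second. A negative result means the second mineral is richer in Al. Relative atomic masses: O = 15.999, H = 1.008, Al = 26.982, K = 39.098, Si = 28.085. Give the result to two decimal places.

8.54 percentage points

M(Al2Si2O5(OH)4) = 258.157 g/mol, so wt% Al = 53.964/258.157 × 100 = 20.90%.
M(KAlSi2O6) = 218.244 g/mol, so wt% Al = 26.982/218.244 × 100 = 12.36%.
20.90 − 12.36 = 8.54 pp.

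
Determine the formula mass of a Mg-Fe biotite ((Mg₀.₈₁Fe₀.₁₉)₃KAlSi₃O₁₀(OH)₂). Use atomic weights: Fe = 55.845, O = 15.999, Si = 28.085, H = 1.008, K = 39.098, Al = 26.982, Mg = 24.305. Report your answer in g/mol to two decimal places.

M = 2.43·24.305 + 0.57·55.845 + 1·39.098 + 1·26.982 + 3·28.085 + 12·15.999 + 2·1.008

435.23 g/mol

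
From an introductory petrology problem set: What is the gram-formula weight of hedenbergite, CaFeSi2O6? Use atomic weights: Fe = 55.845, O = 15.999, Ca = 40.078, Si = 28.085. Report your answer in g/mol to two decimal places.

The formula mass is the sum 1*40.078 + 1*55.845 + 2*28.085 + 6*15.999.

248.09 g/mol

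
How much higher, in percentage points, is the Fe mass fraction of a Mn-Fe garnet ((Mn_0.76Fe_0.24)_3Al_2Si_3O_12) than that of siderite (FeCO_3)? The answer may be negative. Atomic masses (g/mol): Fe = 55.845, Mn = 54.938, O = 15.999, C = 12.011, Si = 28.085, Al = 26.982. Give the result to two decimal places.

M((Mn_0.76Fe_0.24)_3Al_2Si_3O_12) = 495.674 g/mol, so wt% Fe = 40.208/495.674 × 100 = 8.11%.
M(FeCO_3) = 115.853 g/mol, so wt% Fe = 55.845/115.853 × 100 = 48.20%.
8.11 − 48.20 = -40.09 pp.

-40.09 percentage points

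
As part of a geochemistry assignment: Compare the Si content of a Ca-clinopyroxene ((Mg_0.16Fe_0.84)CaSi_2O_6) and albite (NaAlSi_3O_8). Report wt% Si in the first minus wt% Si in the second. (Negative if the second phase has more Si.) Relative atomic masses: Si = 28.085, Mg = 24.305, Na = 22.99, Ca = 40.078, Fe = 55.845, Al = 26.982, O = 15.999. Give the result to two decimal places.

M((Mg_0.16Fe_0.84)CaSi_2O_6) = 243.041 g/mol, so wt% Si = 56.170/243.041 × 100 = 23.11%.
M(NaAlSi_3O_8) = 262.219 g/mol, so wt% Si = 84.255/262.219 × 100 = 32.13%.
23.11 − 32.13 = -9.02 pp.

-9.02 percentage points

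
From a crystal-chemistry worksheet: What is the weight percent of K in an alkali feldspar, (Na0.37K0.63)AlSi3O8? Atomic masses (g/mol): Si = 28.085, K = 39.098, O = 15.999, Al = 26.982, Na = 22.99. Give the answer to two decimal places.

9.04 mass %

Molar mass of (Na0.37K0.63)AlSi3O8: 0.37·22.99 + 0.63·39.098 + 1·26.982 + 3·28.085 + 8·15.999 = 272.367 g/mol.
Mass of K per formula unit: 0.63 × 39.098 = 24.632 g.
Weight fraction K = 24.632 / 272.367 = 0.0904.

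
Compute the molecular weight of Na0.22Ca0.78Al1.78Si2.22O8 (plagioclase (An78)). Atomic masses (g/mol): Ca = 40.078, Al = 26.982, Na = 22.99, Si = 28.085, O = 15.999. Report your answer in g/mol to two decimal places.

274.69 g/mol

Na: 0.22 × 22.99 = 5.0578
Ca: 0.78 × 40.078 = 31.2608
Al: 1.78 × 26.982 = 48.0280
Si: 2.22 × 28.085 = 62.3487
O: 8 × 15.999 = 127.9920
Summing the contributions gives the formula mass.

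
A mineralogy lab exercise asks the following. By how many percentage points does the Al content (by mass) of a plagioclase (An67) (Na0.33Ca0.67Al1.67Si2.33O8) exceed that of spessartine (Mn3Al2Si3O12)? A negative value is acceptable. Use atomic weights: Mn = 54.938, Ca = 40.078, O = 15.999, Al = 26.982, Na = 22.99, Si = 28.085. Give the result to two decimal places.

Al in Na0.33Ca0.67Al1.67Si2.33O8: molar mass 272.929 g/mol; 1.67×26.982 = 45.060 g → 16.51 wt%.
Al in Mn3Al2Si3O12: molar mass 495.021 g/mol; 2×26.982 = 53.964 g → 10.90 wt%.
Difference = 16.51 − 10.90 = 5.61 percentage points.

5.61 percentage points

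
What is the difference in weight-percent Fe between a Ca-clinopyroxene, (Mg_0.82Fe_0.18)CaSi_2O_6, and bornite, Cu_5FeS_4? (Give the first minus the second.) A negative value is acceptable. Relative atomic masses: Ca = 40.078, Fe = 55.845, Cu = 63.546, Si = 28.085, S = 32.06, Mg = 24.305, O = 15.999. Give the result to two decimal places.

First mineral: 10.052 g Fe in 222.224 g formula = 4.52 wt% Fe.
Second mineral: 55.845 g Fe in 501.815 g formula = 11.13 wt% Fe.
4.52% − 11.13% gives a difference of -6.61 percentage points.

-6.61 percentage points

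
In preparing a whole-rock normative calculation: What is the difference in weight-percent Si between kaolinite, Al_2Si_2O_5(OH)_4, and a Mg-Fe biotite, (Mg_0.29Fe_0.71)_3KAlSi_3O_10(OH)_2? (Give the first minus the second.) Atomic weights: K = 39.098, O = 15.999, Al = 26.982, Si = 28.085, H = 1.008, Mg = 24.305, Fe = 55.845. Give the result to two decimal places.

First mineral: 56.170 g Si in 258.157 g formula = 21.76 wt% Si.
Second mineral: 84.255 g Si in 484.434 g formula = 17.39 wt% Si.
21.76% − 17.39% gives a difference of 4.37 percentage points.

4.37 percentage points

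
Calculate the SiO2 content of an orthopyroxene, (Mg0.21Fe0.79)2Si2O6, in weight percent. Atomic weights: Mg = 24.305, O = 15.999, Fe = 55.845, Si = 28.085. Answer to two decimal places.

47.95 wt%

Molar mass of (Mg0.21Fe0.79)2Si2O6 = 0.42×24.305 + 1.58×55.845 + 2×28.085 + 6×15.999 = 250.607 g/mol.
Each formula unit contains 2 Si, equivalent to 2/1 = 2.0000 mol SiO2.
M(SiO2) = 1×28.085 + 2×15.999 = 60.083 g/mol.
Mass of SiO2 per formula unit = 2.0000 × 60.083 = 120.166 g.
SiO2 wt% = 120.166 / 250.607 × 100 = 47.95%.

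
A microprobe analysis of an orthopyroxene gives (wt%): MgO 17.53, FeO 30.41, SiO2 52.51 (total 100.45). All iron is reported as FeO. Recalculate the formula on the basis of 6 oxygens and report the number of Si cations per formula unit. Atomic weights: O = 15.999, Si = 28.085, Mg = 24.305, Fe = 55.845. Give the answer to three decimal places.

2.012 Si apfu

MgO: 17.53/40.304 = 0.43494 mol → 0.43494 mol Mg, 0.43494 mol O.
FeO: 30.41/71.844 = 0.42328 mol → 0.42328 mol Fe, 0.42328 mol O.
SiO2: 52.51/60.083 = 0.87396 mol → 0.87396 mol Si, 1.74792 mol O.
Total oxygen = 2.60614 mol. Normalization factor = 6/2.60614 = 2.30226.
Si per 6 O = 0.87396 × 2.30226 = 2.012.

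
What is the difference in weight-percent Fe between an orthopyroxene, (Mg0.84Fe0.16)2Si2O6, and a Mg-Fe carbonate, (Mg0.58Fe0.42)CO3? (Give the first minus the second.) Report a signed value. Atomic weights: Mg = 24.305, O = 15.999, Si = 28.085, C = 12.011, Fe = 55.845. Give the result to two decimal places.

First mineral: 17.870 g Fe in 210.867 g formula = 8.47 wt% Fe.
Second mineral: 23.455 g Fe in 97.560 g formula = 24.04 wt% Fe.
8.47% − 24.04% gives a difference of -15.57 percentage points.

-15.57 percentage points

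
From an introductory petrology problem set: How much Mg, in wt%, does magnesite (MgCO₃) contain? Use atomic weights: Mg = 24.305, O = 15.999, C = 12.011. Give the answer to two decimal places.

Molar mass of MgCO₃: 1*24.305 + 1*12.011 + 3*15.999 = 84.313 g/mol.
Mass of Mg per formula unit: 1 × 24.305 = 24.305 g.
Weight fraction Mg = 24.305 / 84.313 = 0.2883.

28.83 wt%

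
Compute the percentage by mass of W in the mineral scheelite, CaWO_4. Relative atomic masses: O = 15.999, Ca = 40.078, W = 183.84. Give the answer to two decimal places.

63.85 mass %

M(CaWO_4) = 287.914 g/mol.
W contributes 1 × 183.84 = 183.840 g per mole.
183.840/287.914 = 0.6385 → 63.85%.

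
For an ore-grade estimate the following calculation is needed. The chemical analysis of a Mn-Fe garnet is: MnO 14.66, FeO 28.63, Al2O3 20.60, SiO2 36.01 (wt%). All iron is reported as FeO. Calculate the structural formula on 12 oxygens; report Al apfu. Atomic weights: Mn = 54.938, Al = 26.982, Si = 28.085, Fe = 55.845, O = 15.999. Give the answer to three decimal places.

14.66 wt% MnO ÷ 70.937 g/mol = 0.20666 mol, giving 0.20666 Mn and 0.20666 O.
28.63 wt% FeO ÷ 71.844 g/mol = 0.39850 mol, giving 0.39850 Fe and 0.39850 O.
20.60 wt% Al2O3 ÷ 101.961 g/mol = 0.20204 mol, giving 0.40408 Al and 0.60612 O.
36.01 wt% SiO2 ÷ 60.083 g/mol = 0.59934 mol, giving 0.59934 Si and 1.19868 O.
Oxygen sums to 2.40996; scaling by 12/2.40996 = 4.97934 puts the formula on 12 O.
Al: 0.40408 × 4.97934 = 2.012 atoms per formula unit.

2.012 Al apfu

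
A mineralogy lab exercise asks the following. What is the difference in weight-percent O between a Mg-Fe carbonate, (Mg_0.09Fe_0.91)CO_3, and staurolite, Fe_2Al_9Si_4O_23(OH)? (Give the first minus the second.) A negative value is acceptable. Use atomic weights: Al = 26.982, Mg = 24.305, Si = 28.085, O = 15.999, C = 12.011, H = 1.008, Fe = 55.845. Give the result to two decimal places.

M((Mg_0.09Fe_0.91)CO_3) = 113.014 g/mol, so wt% O = 47.997/113.014 × 100 = 42.47%.
M(Fe_2Al_9Si_4O_23(OH)) = 851.852 g/mol, so wt% O = 383.976/851.852 × 100 = 45.08%.
42.47 − 45.08 = -2.61 pp.

-2.61 percentage points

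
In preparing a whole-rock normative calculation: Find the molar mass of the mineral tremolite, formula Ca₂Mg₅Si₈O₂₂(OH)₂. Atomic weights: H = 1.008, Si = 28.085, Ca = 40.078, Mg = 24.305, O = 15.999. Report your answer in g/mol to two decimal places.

812.35 g/mol

M = 2(40.078) + 5(24.305) + 8(28.085) + 24(15.999) + 2(1.008)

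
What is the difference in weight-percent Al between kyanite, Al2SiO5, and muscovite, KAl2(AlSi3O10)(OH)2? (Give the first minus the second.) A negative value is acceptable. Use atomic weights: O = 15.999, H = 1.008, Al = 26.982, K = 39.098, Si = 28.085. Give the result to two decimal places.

12.98 percentage points

M(Al2SiO5) = 162.044 g/mol, so wt% Al = 53.964/162.044 × 100 = 33.30%.
M(KAl2(AlSi3O10)(OH)2) = 398.303 g/mol, so wt% Al = 80.946/398.303 × 100 = 20.32%.
33.30 − 20.32 = 12.98 pp.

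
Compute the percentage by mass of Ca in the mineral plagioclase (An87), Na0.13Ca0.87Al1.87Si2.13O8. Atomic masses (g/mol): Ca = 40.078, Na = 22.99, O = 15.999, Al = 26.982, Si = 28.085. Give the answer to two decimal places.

12.63 mass %

Molar mass of Na0.13Ca0.87Al1.87Si2.13O8: 0.13*22.99 + 0.87*40.078 + 1.87*26.982 + 2.13*28.085 + 8*15.999 = 276.126 g/mol.
Mass of Ca per formula unit: 0.87 × 40.078 = 34.868 g.
Weight fraction Ca = 34.868 / 276.126 = 0.1263.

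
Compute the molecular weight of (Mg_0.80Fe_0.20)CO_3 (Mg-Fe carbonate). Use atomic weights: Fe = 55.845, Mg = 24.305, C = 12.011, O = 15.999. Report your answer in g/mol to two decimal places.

90.62 g/mol

The formula mass is the sum 0.80*24.305 + 0.20*55.845 + 1*12.011 + 3*15.999.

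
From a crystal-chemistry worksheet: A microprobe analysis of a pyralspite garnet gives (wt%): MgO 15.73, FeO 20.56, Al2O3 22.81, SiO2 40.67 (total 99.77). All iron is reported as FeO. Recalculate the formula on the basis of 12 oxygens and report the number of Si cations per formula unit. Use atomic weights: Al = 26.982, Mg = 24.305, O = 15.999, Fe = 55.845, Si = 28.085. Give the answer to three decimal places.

MgO: 15.73/40.304 = 0.39028 mol → 0.39028 mol Mg, 0.39028 mol O.
FeO: 20.56/71.844 = 0.28618 mol → 0.28618 mol Fe, 0.28618 mol O.
Al2O3: 22.81/101.961 = 0.22371 mol → 0.44742 mol Al, 0.67113 mol O.
SiO2: 40.67/60.083 = 0.67690 mol → 0.67690 mol Si, 1.35380 mol O.
Total oxygen = 2.70139 mol. Normalization factor = 12/2.70139 = 4.44216.
Si per 12 O = 0.67690 × 4.44216 = 3.007.

3.007 Si apfu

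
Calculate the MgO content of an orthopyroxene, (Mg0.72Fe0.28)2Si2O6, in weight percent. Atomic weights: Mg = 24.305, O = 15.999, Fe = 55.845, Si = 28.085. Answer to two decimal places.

26.57 wt%

Molar mass of (Mg0.72Fe0.28)2Si2O6 = 1.44*24.305 + 0.56*55.845 + 2*28.085 + 6*15.999 = 218.436 g/mol.
Each formula unit contains 1.44 Mg, equivalent to 1.44/1 = 1.4400 mol MgO.
M(MgO) = 1×24.305 + 1×15.999 = 40.304 g/mol.
Mass of MgO per formula unit = 1.4400 × 40.304 = 58.038 g.
MgO wt% = 58.038 / 218.436 × 100 = 26.57%.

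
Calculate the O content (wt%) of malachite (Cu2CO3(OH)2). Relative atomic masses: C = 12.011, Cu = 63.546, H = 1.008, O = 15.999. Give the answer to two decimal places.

36.18 wt%

Formula mass = 2·63.546 + 1·12.011 + 5·15.999 + 2·1.008 = 221.114 g/mol, of which 79.995 g is O.
So O makes up 79.995/221.114 = 0.3618 of the mass, i.e. 36.18%.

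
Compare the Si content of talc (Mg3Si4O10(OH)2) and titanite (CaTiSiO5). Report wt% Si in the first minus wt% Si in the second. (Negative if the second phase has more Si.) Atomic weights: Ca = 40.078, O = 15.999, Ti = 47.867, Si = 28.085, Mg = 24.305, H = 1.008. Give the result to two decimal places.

Si in Mg3Si4O10(OH)2: molar mass 379.259 g/mol; 4×28.085 = 112.340 g → 29.62 wt%.
Si in CaTiSiO5: molar mass 196.025 g/mol; 1×28.085 = 28.085 g → 14.33 wt%.
Difference = 29.62 − 14.33 = 15.29 percentage points.

15.29 percentage points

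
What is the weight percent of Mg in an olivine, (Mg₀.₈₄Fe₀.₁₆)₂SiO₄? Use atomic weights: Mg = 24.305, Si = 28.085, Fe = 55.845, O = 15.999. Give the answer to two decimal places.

Molar mass of (Mg₀.₈₄Fe₀.₁₆)₂SiO₄: 1.68*24.305 + 0.32*55.845 + 1*28.085 + 4*15.999 = 150.784 g/mol.
Mass of Mg per formula unit: 1.68 × 24.305 = 40.832 g.
Weight fraction Mg = 40.832 / 150.784 = 0.2708.

27.08 wt%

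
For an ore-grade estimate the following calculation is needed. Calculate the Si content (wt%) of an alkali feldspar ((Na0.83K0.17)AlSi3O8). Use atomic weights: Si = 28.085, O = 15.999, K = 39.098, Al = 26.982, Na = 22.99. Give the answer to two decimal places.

31.80 wt%

M((Na0.83K0.17)AlSi3O8) = 264.957 g/mol.
Si contributes 3 × 28.085 = 84.255 g per mole.
84.255/264.957 = 0.3180 → 31.80%.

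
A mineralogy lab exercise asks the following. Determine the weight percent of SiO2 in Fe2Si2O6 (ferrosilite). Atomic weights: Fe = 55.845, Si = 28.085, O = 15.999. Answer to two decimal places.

45.54 wt%

M(Fe2Si2O6) = 263.854 g/mol; M(SiO2) = 60.083 g/mol.
Moles SiO2 per formula unit = 2 Si ÷ 1 = 2.0000.
SiO2 fraction = (2.0000 × 60.083) / 263.854 = 120.166/263.854 = 0.4554.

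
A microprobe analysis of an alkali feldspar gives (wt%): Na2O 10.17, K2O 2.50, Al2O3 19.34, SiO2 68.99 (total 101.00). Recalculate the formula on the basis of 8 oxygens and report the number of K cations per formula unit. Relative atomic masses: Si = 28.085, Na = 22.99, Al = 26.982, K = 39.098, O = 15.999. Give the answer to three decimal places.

Na2O: 10.17/61.979 = 0.16409 mol → 0.32818 mol Na, 0.16409 mol O.
K2O: 2.50/94.195 = 0.02654 mol → 0.05308 mol K, 0.02654 mol O.
Al2O3: 19.34/101.961 = 0.18968 mol → 0.37936 mol Al, 0.56904 mol O.
SiO2: 68.99/60.083 = 1.14824 mol → 1.14824 mol Si, 2.29648 mol O.
Total oxygen = 3.05615 mol. Normalization factor = 8/3.05615 = 2.61767.
K per 8 O = 0.05308 × 2.61767 = 0.139.

0.139 K apfu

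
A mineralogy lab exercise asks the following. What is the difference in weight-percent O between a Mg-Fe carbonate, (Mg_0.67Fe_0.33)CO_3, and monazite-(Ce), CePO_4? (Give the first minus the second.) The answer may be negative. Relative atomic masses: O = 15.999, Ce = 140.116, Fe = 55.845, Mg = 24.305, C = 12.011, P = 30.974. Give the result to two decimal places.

23.45 percentage points

M((Mg_0.67Fe_0.33)CO_3) = 94.721 g/mol, so wt% O = 47.997/94.721 × 100 = 50.67%.
M(CePO_4) = 235.086 g/mol, so wt% O = 63.996/235.086 × 100 = 27.22%.
50.67 − 27.22 = 23.45 pp.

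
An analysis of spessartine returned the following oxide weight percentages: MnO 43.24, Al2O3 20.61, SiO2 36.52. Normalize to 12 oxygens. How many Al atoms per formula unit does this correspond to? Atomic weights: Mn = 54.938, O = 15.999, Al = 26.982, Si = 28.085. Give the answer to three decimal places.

43.24 wt% MnO ÷ 70.937 g/mol = 0.60955 mol, giving 0.60955 Mn and 0.60955 O.
20.61 wt% Al2O3 ÷ 101.961 g/mol = 0.20214 mol, giving 0.40428 Al and 0.60642 O.
36.52 wt% SiO2 ÷ 60.083 g/mol = 0.60783 mol, giving 0.60783 Si and 1.21566 O.
Oxygen sums to 2.43163; scaling by 12/2.43163 = 4.93496 puts the formula on 12 O.
Al: 0.40428 × 4.93496 = 1.995 atoms per formula unit.

1.995 Al apfu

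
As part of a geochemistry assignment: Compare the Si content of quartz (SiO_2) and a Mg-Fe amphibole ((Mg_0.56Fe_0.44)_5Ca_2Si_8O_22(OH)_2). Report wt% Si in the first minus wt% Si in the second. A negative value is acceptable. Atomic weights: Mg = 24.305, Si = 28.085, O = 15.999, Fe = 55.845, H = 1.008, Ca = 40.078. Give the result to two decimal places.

M(SiO_2) = 60.083 g/mol, so wt% Si = 28.085/60.083 × 100 = 46.74%.
M((Mg_0.56Fe_0.44)_5Ca_2Si_8O_22(OH)_2) = 881.741 g/mol, so wt% Si = 224.680/881.741 × 100 = 25.48%.
46.74 − 25.48 = 21.26 pp.

21.26 percentage points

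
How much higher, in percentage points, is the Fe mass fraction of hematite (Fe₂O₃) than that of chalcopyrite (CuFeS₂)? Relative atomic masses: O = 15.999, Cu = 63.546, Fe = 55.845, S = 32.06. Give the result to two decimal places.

M(Fe₂O₃) = 159.687 g/mol, so wt% Fe = 111.690/159.687 × 100 = 69.94%.
M(CuFeS₂) = 183.511 g/mol, so wt% Fe = 55.845/183.511 × 100 = 30.43%.
69.94 − 30.43 = 39.51 pp.

39.51 percentage points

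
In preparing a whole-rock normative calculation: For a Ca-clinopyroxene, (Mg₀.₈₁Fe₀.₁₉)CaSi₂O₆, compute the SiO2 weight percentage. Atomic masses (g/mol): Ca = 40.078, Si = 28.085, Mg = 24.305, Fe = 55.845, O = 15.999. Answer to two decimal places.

54.00 wt%

Molar mass of (Mg₀.₈₁Fe₀.₁₉)CaSi₂O₆ = 0.81*24.305 + 0.19*55.845 + 1*40.078 + 2*28.085 + 6*15.999 = 222.540 g/mol.
Each formula unit contains 2 Si, equivalent to 2/1 = 2.0000 mol SiO2.
M(SiO2) = 1×28.085 + 2×15.999 = 60.083 g/mol.
Mass of SiO2 per formula unit = 2.0000 × 60.083 = 120.166 g.
SiO2 wt% = 120.166 / 222.540 × 100 = 54.00%.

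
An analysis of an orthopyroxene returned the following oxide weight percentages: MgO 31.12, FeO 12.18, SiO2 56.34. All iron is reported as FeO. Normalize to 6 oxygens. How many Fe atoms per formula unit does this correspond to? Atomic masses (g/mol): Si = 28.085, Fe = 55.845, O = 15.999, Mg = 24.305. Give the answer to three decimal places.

31.12 wt% MgO ÷ 40.304 g/mol = 0.77213 mol, giving 0.77213 Mg and 0.77213 O.
12.18 wt% FeO ÷ 71.844 g/mol = 0.16953 mol, giving 0.16953 Fe and 0.16953 O.
56.34 wt% SiO2 ÷ 60.083 g/mol = 0.93770 mol, giving 0.93770 Si and 1.87540 O.
Oxygen sums to 2.81706; scaling by 6/2.81706 = 2.12988 puts the formula on 6 O.
Fe: 0.16953 × 2.12988 = 0.361 atoms per formula unit.

0.361 Fe apfu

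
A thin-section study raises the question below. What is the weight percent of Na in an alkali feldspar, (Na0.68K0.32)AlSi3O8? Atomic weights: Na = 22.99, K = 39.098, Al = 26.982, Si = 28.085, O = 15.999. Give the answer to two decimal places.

Formula mass = 0.68·22.99 + 0.32·39.098 + 1·26.982 + 3·28.085 + 8·15.999 = 267.374 g/mol, of which 15.633 g is Na.
So Na makes up 15.633/267.374 = 0.0585 of the mass, i.e. 5.85%.

5.85 mass %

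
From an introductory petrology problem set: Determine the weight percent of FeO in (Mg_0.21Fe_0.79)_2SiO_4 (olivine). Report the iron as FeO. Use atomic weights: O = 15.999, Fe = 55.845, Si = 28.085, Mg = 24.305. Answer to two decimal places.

Formula mass = 190.524 g/mol.
1.58 Fe → 1.5800 mol FeO per formula unit; M(FeO) = 71.844, so FeO mass = 113.514 g.
113.514/190.524 × 100 = 59.58 wt%.

59.58 wt%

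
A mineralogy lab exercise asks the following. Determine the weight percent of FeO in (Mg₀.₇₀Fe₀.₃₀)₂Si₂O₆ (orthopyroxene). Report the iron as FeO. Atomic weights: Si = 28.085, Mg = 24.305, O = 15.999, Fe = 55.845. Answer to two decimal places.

19.62 wt%

Molar mass of (Mg₀.₇₀Fe₀.₃₀)₂Si₂O₆ = 1.40·24.305 + 0.60·55.845 + 2·28.085 + 6·15.999 = 219.698 g/mol.
Each formula unit contains 0.60 Fe, equivalent to 0.60/1 = 0.6000 mol FeO.
M(FeO) = 1×55.845 + 1×15.999 = 71.844 g/mol.
Mass of FeO per formula unit = 0.6000 × 71.844 = 43.106 g.
FeO wt% = 43.106 / 219.698 × 100 = 19.62%.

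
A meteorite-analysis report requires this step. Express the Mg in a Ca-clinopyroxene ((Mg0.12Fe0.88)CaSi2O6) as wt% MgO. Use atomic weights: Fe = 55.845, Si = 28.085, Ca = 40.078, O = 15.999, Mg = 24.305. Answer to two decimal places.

Molar mass of (Mg0.12Fe0.88)CaSi2O6 = 0.12·24.305 + 0.88·55.845 + 1·40.078 + 2·28.085 + 6·15.999 = 244.302 g/mol.
Each formula unit contains 0.12 Mg, equivalent to 0.12/1 = 0.1200 mol MgO.
M(MgO) = 1×24.305 + 1×15.999 = 40.304 g/mol.
Mass of MgO per formula unit = 0.1200 × 40.304 = 4.836 g.
MgO wt% = 4.836 / 244.302 × 100 = 1.98%.

1.98 wt%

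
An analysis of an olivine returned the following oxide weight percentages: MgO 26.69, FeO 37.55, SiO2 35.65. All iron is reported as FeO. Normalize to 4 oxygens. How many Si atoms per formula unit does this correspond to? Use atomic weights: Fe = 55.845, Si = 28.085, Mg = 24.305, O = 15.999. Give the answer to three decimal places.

MgO (M=40.304): mol = 0.66222; Mg = 0.66222, O = 0.66222.
FeO (M=71.844): mol = 0.52266; Fe = 0.52266, O = 0.52266.
SiO2 (M=60.083): mol = 0.59335; Si = 0.59335, O = 1.18670.
ΣO = 2.37158; factor = 4/ΣO = 1.68664.
Si apfu = 0.59335 × 1.68664 = 1.001.

1.001 Si apfu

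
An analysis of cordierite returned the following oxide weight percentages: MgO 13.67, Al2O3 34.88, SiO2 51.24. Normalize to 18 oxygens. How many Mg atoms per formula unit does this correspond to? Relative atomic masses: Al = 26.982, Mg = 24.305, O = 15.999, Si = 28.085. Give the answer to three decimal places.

MgO: 13.67/40.304 = 0.33917 mol → 0.33917 mol Mg, 0.33917 mol O.
Al2O3: 34.88/101.961 = 0.34209 mol → 0.68418 mol Al, 1.02627 mol O.
SiO2: 51.24/60.083 = 0.85282 mol → 0.85282 mol Si, 1.70564 mol O.
Total oxygen = 3.07108 mol. Normalization factor = 18/3.07108 = 5.86113.
Mg per 18 O = 0.33917 × 5.86113 = 1.988.

1.988 Mg apfu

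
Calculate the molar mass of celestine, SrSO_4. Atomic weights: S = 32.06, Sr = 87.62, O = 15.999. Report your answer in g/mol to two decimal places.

Sr: 1 × 87.62 = 87.6200
S: 1 × 32.06 = 32.0600
O: 4 × 15.999 = 63.9960
Summing the contributions gives the formula mass.

183.68 g/mol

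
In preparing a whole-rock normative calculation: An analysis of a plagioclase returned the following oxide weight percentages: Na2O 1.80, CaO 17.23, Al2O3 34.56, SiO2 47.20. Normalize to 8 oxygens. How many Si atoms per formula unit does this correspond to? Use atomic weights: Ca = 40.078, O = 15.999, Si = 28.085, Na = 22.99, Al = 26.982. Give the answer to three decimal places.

2.149 Si apfu

Na2O: 1.80/61.979 = 0.02904 mol → 0.05808 mol Na, 0.02904 mol O.
CaO: 17.23/56.077 = 0.30726 mol → 0.30726 mol Ca, 0.30726 mol O.
Al2O3: 34.56/101.961 = 0.33895 mol → 0.67790 mol Al, 1.01685 mol O.
SiO2: 47.20/60.083 = 0.78558 mol → 0.78558 mol Si, 1.57116 mol O.
Total oxygen = 2.92431 mol. Normalization factor = 8/2.92431 = 2.73569.
Si per 8 O = 0.78558 × 2.73569 = 2.149.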